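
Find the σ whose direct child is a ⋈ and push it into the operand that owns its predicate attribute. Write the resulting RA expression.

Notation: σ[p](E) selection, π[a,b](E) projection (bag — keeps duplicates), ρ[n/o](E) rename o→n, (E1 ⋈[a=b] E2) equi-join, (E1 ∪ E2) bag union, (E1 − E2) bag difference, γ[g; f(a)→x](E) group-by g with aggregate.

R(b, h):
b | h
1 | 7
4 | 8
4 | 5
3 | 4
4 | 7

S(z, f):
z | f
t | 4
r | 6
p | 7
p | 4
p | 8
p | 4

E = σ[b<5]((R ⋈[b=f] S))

σ filters on b, owned by the left side.
E' = (σ[b<5](R) ⋈[b=f] S)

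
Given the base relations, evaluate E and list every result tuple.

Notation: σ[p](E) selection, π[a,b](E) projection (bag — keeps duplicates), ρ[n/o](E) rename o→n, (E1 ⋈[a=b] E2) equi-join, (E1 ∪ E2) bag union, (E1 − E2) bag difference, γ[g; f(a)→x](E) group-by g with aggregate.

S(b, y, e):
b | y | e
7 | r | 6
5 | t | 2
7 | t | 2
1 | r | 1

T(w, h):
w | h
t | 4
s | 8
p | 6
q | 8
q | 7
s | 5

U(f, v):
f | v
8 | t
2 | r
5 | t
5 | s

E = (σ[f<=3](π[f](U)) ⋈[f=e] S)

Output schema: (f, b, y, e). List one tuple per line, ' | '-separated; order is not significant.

Per-node cardinality:
  U → 4
  π[f](U) → 4
  σ[f<=3](π[f](U)) → 1
  S → 4
  (σ[f<=3](π[f](U)) ⋈[f=e] S) → 2

== RESULT ==
f | b | y | e
2 | 5 | t | 2
2 | 7 | t | 2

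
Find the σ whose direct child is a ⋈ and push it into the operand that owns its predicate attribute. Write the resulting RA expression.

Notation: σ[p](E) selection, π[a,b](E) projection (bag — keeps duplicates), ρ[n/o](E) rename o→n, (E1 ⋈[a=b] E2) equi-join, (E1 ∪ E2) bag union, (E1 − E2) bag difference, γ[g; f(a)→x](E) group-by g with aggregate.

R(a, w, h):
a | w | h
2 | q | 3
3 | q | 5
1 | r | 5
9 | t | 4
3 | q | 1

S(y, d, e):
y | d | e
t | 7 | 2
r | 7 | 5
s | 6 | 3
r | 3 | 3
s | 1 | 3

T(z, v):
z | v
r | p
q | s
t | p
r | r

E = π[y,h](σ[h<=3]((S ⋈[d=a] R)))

σ filters on h, owned by the right side.
E' = π[y,h]((S ⋈[d=a] σ[h<=3](R)))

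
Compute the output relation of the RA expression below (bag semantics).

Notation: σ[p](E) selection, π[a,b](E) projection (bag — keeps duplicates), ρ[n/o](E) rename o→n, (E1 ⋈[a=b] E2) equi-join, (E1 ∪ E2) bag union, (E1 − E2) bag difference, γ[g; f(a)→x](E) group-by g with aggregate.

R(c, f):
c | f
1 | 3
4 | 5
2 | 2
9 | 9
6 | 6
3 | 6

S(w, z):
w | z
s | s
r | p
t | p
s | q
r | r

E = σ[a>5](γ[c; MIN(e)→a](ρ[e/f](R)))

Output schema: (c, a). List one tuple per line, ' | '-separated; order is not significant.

Stepwise |·|:
  R → 6
  ρ[e/f](R) → 6
  γ[c; MIN(e)→a](ρ[e/f](R)) → 6
  σ[a>5](γ[c; MIN(e)→a](ρ[e/f](R))) → 3

== RESULT ==
c | a
3 | 6
6 | 6
9 | 9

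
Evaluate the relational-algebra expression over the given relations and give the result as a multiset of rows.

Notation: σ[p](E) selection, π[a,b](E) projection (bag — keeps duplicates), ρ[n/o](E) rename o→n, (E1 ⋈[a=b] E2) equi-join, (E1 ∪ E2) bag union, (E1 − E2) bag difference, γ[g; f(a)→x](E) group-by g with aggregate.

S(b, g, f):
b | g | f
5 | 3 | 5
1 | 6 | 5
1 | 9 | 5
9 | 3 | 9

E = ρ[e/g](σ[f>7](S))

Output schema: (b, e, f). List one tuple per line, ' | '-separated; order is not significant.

Subexpression sizes:
  S → 4
  σ[f>7](S) → 1
  ρ[e/g](σ[f>7](S)) → 1

== RESULT ==
b | e | f
9 | 3 | 9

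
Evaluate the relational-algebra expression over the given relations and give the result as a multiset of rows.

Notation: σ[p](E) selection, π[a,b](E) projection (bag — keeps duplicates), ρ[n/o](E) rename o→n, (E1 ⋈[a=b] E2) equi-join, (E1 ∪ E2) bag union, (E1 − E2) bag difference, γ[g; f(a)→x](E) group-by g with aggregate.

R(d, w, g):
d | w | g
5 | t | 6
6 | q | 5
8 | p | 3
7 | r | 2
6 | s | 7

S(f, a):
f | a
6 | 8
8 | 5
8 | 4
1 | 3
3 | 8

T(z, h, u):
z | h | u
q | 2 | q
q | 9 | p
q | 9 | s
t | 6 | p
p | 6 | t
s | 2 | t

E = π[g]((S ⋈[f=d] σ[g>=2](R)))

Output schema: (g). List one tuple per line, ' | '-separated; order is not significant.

Stepwise |·|:
  S → 5
  R → 5
  σ[g>=2](R) → 5
  (S ⋈[f=d] σ[g>=2](R)) → 4
  π[g]((S ⋈[f=d] σ[g>=2](R))) → 4

== RESULT ==
g
3
3
5
7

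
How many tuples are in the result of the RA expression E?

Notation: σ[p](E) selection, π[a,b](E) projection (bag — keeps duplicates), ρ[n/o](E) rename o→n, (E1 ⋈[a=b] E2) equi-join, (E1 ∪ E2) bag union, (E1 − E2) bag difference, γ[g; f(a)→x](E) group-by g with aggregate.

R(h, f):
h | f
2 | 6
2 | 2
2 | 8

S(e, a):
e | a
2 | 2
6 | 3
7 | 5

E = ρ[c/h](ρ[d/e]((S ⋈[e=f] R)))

Per-node cardinality:
  S → 3
  R → 3
  (S ⋈[e=f] R) → 2
  ρ[d/e]((S ⋈[e=f] R)) → 2
  ρ[c/h](ρ[d/e]((S ⋈[e=f] R))) → 2

|E| = 2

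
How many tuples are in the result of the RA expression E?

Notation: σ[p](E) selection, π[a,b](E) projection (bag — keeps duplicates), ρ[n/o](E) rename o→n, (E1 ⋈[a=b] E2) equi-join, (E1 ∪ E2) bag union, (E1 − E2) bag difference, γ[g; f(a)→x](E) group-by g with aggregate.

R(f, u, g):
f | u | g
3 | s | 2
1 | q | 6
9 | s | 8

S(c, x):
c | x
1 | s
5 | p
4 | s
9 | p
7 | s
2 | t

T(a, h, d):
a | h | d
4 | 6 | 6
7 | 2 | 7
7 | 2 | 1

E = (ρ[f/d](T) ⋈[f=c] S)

Per-node cardinality:
  T → 3
  ρ[f/d](T) → 3
  S → 6
  (ρ[f/d](T) ⋈[f=c] S) → 2

|E| = 2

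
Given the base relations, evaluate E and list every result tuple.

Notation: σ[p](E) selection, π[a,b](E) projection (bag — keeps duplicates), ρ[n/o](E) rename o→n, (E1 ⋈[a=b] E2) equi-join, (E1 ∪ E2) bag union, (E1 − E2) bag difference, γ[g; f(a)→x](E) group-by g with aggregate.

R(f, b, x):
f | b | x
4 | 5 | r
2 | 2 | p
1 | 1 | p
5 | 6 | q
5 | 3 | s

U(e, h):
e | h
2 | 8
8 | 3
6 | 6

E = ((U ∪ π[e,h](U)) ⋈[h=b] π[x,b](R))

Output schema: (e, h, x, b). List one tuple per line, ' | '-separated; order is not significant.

Per-node cardinality:
  U → 3
  U → 3
  π[e,h](U) → 3
  (U ∪ π[e,h](U)) → 6
  R → 5
  π[x,b](R) → 5
  ((U ∪ π[e,h](U)) ⋈[h=b] π[x,b](R)) → 4

== RESULT ==
e | h | x | b
6 | 6 | q | 6
6 | 6 | q | 6
8 | 3 | s | 3
8 | 3 | s | 3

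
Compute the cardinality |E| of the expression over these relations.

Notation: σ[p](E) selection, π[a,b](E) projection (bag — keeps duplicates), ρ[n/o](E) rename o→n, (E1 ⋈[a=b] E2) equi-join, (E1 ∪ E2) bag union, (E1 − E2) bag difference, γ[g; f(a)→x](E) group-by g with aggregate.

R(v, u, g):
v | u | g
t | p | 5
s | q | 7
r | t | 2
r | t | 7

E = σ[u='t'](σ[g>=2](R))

Row counts bottom-up:
  R → 4
  σ[g>=2](R) → 4
  σ[u='t'](σ[g>=2](R)) → 2

|E| = 2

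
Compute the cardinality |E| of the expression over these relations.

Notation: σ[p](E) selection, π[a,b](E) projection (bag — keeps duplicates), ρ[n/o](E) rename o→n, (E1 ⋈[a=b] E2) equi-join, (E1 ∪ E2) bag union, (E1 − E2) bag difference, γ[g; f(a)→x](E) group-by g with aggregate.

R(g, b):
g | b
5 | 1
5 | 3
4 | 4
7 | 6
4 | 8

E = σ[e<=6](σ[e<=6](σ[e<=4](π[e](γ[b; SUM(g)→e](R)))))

Per-node cardinality:
  R → 5
  γ[b; SUM(g)→e](R) → 5
  π[e](γ[b; SUM(g)→e](R)) → 5
  σ[e<=4](π[e](γ[b; SUM(g)→e](R))) → 2
  σ[e<=6](σ[e<=4](π[e](γ[b; SUM(g)→e](R)))) → 2
  σ[e<=6](σ[e<=6](σ[e<=4](π[e](γ[b; SUM(g)→e](R))))) → 2

|E| = 2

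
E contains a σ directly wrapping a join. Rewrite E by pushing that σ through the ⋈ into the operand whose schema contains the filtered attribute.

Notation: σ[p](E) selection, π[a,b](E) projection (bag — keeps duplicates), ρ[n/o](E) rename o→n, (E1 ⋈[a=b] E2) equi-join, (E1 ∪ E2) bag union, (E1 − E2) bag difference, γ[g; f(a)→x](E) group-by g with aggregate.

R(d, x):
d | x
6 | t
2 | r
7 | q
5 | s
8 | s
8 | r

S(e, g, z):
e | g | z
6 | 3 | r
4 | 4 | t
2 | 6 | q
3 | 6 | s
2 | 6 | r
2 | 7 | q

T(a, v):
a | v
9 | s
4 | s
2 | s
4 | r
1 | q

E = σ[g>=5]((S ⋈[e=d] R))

σ filters on g, owned by the left side.
E' = (σ[g>=5](S) ⋈[e=d] R)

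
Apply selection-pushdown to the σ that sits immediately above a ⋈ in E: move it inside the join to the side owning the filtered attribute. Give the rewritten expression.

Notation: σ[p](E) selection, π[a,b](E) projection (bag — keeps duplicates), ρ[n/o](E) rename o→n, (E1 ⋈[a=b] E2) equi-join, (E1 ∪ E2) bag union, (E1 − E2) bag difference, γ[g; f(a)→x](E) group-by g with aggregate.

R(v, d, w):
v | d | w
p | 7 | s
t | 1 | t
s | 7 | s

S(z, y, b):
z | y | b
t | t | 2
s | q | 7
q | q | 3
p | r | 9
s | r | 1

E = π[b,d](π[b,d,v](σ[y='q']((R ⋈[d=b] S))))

σ filters on y, owned by the right side.
E' = π[b,d](π[b,d,v]((R ⋈[d=b] σ[y='q'](S))))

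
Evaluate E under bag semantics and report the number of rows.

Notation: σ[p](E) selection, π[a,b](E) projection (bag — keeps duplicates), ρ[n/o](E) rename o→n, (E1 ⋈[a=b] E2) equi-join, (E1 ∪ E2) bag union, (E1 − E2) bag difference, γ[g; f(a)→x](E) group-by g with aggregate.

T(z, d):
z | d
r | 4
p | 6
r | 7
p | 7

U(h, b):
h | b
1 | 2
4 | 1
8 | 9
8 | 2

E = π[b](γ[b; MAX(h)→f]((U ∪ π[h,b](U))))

Stepwise |·|:
  U → 4
  U → 4
  π[h,b](U) → 4
  (U ∪ π[h,b](U)) → 8
  γ[b; MAX(h)→f]((U ∪ π[h,b](U))) → 3
  π[b](γ[b; MAX(h)→f]((U ∪ π[h,b](U)))) → 3

|E| = 3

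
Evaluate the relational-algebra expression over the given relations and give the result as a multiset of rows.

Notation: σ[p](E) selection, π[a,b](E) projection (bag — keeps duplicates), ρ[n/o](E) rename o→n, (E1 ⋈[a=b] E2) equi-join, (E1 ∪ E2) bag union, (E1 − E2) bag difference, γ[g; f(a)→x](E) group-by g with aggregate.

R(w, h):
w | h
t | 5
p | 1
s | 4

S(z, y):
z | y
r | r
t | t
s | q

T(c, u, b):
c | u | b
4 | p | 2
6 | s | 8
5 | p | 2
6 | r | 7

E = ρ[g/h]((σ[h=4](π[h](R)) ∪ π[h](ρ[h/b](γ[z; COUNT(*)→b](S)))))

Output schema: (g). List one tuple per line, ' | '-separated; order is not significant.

Row counts bottom-up:
  R → 3
  π[h](R) → 3
  σ[h=4](π[h](R)) → 1
  S → 3
  γ[z; COUNT(*)→b](S) → 3
  ρ[h/b](γ[z; COUNT(*)→b](S)) → 3
  π[h](ρ[h/b](γ[z; COUNT(*)→b](S))) → 3
  (σ[h=4](π[h](R)) ∪ π[h](ρ[h/b](γ[z; COUNT(*)→b](S)))) → 4
  ρ[g/h]((σ[h=4](π[h](R)) ∪ π[h](ρ[h/b](γ[z; COUNT(*)→b](S))))) → 4

== RESULT ==
g
1
1
1
4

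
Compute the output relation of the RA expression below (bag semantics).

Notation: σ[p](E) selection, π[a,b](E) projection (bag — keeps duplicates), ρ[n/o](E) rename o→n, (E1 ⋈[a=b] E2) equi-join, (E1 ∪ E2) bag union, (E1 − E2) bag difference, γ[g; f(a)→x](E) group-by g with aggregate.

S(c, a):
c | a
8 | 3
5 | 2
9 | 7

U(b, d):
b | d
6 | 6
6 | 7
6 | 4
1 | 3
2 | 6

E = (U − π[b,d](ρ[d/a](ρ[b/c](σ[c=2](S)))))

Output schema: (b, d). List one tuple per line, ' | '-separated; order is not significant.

Stepwise |·|:
  U → 5
  S → 3
  σ[c=2](S) → 0
  ρ[b/c](σ[c=2](S)) → 0
  ρ[d/a](ρ[b/c](σ[c=2](S))) → 0
  π[b,d](ρ[d/a](ρ[b/c](σ[c=2](S)))) → 0
  (U − π[b,d](ρ[d/a](ρ[b/c](σ[c=2](S))))) → 5

== RESULT ==
b | d
1 | 3
2 | 6
6 | 4
6 | 6
6 | 7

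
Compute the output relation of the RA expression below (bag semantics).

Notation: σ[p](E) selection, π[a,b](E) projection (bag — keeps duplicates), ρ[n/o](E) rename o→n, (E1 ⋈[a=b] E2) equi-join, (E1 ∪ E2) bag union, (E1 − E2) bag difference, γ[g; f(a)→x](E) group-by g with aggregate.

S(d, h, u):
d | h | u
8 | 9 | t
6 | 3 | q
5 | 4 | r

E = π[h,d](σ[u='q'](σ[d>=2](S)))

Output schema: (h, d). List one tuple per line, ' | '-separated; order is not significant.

Row counts bottom-up:
  S → 3
  σ[d>=2](S) → 3
  σ[u='q'](σ[d>=2](S)) → 1
  π[h,d](σ[u='q'](σ[d>=2](S))) → 1

== RESULT ==
h | d
3 | 6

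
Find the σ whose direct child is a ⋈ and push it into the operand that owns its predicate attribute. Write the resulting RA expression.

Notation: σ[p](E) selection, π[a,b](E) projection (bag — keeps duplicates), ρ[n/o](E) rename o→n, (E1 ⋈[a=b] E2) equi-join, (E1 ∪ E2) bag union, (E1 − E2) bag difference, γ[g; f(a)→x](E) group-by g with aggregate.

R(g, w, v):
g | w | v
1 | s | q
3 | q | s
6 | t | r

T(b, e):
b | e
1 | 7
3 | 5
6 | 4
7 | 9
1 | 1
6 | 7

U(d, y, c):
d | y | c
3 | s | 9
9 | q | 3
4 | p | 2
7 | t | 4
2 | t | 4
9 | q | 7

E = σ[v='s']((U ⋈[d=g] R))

σ filters on v, owned by the right side.
E' = (U ⋈[d=g] σ[v='s'](R))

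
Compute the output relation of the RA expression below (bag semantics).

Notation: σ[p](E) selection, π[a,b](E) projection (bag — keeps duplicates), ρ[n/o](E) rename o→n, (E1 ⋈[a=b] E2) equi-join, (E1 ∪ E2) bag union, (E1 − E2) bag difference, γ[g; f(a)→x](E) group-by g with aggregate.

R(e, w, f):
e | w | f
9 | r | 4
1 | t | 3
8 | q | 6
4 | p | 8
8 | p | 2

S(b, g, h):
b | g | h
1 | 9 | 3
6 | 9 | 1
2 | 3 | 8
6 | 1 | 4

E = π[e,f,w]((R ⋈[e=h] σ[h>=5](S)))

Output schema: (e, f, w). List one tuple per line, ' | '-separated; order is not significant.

Per-node cardinality:
  R → 5
  S → 4
  σ[h>=5](S) → 1
  (R ⋈[e=h] σ[h>=5](S)) → 2
  π[e,f,w]((R ⋈[e=h] σ[h>=5](S))) → 2

== RESULT ==
e | f | w
8 | 2 | p
8 | 6 | q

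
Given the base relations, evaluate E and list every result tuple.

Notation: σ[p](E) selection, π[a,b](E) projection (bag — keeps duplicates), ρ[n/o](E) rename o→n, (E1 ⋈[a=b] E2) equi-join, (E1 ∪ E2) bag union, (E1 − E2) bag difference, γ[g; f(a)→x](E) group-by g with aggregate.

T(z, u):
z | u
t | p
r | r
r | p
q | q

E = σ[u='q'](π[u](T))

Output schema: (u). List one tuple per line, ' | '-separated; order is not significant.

Stepwise |·|:
  T → 4
  π[u](T) → 4
  σ[u='q'](π[u](T)) → 1

== RESULT ==
u
q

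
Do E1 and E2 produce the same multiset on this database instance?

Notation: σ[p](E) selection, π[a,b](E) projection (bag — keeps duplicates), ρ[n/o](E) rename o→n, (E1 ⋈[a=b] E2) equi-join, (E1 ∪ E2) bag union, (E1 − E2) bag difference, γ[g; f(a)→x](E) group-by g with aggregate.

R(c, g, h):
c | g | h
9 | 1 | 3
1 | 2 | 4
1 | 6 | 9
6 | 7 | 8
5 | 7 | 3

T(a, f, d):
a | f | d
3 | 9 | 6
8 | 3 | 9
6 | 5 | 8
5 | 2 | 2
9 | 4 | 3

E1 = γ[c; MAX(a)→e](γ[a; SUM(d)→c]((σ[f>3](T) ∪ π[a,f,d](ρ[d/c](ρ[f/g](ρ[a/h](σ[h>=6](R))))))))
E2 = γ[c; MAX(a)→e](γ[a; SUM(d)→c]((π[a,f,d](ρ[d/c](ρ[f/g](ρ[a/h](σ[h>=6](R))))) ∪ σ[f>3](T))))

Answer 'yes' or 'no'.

E1 subexpression sizes:
  T → 5
  σ[f>3](T) → 3
  R → 5
  σ[h>=6](R) → 2
  ρ[a/h](σ[h>=6](R)) → 2
  ρ[f/g](ρ[a/h](σ[h>=6](R))) → 2
  ρ[d/c](ρ[f/g](ρ[a/h](σ[h>=6](R)))) → 2
  π[a,f,d](ρ[d/c](ρ[f/g](ρ[a/h](σ[h>=6](R))))) → 2
  (σ[f>3](T) ∪ π[a,f,d](ρ[d/c](ρ[f/g](ρ[a/h](σ[h>=6](R)))))) → 5
  γ[a; SUM(d)→c]((σ[f>3](T) ∪ π[a,f,d](ρ[d/c](ρ[f/g](ρ[a/h](σ[h>=6](R))))))) → 4
  γ[c; MAX(a)→e](γ[a; SUM(d)→c]((σ[f>3](T) ∪ π[a,f,d](ρ[d/c](ρ[f/g](ρ[a/h](σ[h>=6](R)))))))) → 3
E2 subexpression sizes:
  R → 5
  σ[h>=6](R) → 2
  ρ[a/h](σ[h>=6](R)) → 2
  ρ[f/g](ρ[a/h](σ[h>=6](R))) → 2
  ρ[d/c](ρ[f/g](ρ[a/h](σ[h>=6](R)))) → 2
  π[a,f,d](ρ[d/c](ρ[f/g](ρ[a/h](σ[h>=6](R))))) → 2
  T → 5
  σ[f>3](T) → 3
  (π[a,f,d](ρ[d/c](ρ[f/g](ρ[a/h](σ[h>=6](R))))) ∪ σ[f>3](T)) → 5
  γ[a; SUM(d)→c]((π[a,f,d](ρ[d/c](ρ[f/g](ρ[a/h](σ[h>=6](R))))) ∪ σ[f>3](T))) → 4
  γ[c; MAX(a)→e](γ[a; SUM(d)→c]((π[a,f,d](ρ[d/c](ρ[f/g](ρ[a/h](σ[h>=6](R))))) ∪ σ[f>3](T)))) → 3

E1 and E2 produce the same multiset:
c | e
4 | 9
6 | 8
8 | 6

yes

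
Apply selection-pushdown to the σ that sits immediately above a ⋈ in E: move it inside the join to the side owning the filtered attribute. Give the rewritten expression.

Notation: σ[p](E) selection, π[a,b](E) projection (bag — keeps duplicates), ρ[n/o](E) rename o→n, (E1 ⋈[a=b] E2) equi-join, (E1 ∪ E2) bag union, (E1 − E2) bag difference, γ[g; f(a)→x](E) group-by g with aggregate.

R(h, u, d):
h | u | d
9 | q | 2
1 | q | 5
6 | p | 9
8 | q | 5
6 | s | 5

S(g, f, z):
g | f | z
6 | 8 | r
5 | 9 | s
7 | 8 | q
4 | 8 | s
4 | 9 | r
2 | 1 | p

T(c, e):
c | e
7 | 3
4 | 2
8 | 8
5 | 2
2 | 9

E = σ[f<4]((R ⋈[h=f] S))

σ filters on f, owned by the right side.
E' = (R ⋈[h=f] σ[f<4](S))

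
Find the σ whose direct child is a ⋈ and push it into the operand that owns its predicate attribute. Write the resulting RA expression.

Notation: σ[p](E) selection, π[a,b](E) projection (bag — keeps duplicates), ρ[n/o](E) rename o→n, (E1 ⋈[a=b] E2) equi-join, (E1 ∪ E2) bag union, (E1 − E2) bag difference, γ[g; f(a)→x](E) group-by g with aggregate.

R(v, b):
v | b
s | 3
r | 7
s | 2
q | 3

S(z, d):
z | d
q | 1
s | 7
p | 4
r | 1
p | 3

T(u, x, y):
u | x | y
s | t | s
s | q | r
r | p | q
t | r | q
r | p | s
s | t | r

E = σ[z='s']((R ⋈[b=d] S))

σ filters on z, owned by the right side.
E' = (R ⋈[b=d] σ[z='s'](S))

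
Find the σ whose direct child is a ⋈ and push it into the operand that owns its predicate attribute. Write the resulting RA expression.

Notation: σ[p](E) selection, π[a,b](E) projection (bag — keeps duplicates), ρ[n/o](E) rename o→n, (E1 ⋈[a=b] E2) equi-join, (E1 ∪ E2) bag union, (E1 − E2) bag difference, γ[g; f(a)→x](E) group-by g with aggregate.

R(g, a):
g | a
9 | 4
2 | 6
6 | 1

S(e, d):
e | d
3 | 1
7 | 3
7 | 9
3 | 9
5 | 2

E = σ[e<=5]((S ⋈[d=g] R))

σ filters on e, owned by the left side.
E' = (σ[e<=5](S) ⋈[d=g] R)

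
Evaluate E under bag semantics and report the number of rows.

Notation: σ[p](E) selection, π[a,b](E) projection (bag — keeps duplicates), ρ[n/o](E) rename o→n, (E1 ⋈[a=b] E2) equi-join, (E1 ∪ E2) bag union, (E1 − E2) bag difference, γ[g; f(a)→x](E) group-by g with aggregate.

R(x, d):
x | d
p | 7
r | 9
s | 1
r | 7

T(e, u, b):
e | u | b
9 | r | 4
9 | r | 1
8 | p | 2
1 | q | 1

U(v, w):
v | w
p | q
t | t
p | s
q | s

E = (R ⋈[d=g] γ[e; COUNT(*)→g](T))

Stepwise |·|:
  R → 4
  T → 4
  γ[e; COUNT(*)→g](T) → 3
  (R ⋈[d=g] γ[e; COUNT(*)→g](T)) → 2

|E| = 2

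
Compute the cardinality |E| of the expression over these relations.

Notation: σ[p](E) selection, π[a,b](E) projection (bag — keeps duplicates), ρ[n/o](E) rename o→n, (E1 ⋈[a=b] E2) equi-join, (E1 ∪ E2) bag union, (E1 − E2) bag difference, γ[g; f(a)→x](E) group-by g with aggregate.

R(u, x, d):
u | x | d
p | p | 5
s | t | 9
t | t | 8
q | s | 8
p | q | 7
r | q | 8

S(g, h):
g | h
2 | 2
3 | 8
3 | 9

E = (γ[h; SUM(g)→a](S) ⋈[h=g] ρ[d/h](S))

Per-node cardinality:
  S → 3
  γ[h; SUM(g)→a](S) → 3
  S → 3
  ρ[d/h](S) → 3
  (γ[h; SUM(g)→a](S) ⋈[h=g] ρ[d/h](S)) → 1

|E| = 1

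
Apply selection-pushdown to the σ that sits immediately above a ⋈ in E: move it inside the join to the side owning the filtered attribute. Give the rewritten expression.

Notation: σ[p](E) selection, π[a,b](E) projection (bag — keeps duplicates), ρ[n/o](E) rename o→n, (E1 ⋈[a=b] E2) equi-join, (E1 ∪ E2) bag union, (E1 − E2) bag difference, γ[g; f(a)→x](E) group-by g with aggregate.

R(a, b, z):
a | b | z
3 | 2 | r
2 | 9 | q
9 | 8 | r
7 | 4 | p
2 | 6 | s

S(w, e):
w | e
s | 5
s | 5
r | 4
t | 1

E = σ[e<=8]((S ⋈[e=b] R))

σ filters on e, owned by the left side.
E' = (σ[e<=8](S) ⋈[e=b] R)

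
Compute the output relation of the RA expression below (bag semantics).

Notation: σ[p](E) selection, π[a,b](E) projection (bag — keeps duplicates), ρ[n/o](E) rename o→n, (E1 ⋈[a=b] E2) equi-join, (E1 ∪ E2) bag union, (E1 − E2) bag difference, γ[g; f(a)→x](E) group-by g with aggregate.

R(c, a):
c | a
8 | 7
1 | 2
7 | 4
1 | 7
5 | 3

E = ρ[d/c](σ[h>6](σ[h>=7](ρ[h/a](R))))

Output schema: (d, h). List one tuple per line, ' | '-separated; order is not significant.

Stepwise |·|:
  R → 5
  ρ[h/a](R) → 5
  σ[h>=7](ρ[h/a](R)) → 2
  σ[h>6](σ[h>=7](ρ[h/a](R))) → 2
  ρ[d/c](σ[h>6](σ[h>=7](ρ[h/a](R)))) → 2

== RESULT ==
d | h
1 | 7
8 | 7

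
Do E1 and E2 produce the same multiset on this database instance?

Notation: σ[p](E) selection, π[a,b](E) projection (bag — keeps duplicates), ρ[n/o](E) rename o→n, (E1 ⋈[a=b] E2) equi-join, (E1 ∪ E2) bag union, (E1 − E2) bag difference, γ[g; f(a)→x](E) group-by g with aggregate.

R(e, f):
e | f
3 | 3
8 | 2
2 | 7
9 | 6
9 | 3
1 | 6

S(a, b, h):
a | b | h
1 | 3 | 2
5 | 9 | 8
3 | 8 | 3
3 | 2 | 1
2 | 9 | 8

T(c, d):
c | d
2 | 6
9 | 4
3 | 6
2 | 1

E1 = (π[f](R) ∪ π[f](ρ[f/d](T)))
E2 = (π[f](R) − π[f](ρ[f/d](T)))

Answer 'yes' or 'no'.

E1 stepwise |·|:
  R → 6
  π[f](R) → 6
  T → 4
  ρ[f/d](T) → 4
  π[f](ρ[f/d](T)) → 4
  (π[f](R) ∪ π[f](ρ[f/d](T))) → 10
E2 stepwise |·|:
  R → 6
  π[f](R) → 6
  T → 4
  ρ[f/d](T) → 4
  π[f](ρ[f/d](T)) → 4
  (π[f](R) − π[f](ρ[f/d](T))) → 4

E1 result:
f
1
2
3
3
4
6
6
6
6
7
E2 result:
f
2
3
3
7
Witness: (6,) appears 4× in E1 but 0× in E2.

no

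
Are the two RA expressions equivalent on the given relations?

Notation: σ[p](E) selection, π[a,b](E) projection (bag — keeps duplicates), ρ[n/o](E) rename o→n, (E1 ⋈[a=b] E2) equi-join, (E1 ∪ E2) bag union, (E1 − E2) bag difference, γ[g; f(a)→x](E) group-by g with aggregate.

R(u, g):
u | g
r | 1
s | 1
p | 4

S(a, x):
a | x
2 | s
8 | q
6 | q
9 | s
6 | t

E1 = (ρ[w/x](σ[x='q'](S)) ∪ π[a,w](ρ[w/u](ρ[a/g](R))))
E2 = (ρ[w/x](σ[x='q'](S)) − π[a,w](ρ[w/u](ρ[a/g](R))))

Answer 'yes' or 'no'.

E1 row counts bottom-up:
  S → 5
  σ[x='q'](S) → 2
  ρ[w/x](σ[x='q'](S)) → 2
  R → 3
  ρ[a/g](R) → 3
  ρ[w/u](ρ[a/g](R)) → 3
  π[a,w](ρ[w/u](ρ[a/g](R))) → 3
  (ρ[w/x](σ[x='q'](S)) ∪ π[a,w](ρ[w/u](ρ[a/g](R)))) → 5
E2 row counts bottom-up:
  S → 5
  σ[x='q'](S) → 2
  ρ[w/x](σ[x='q'](S)) → 2
  R → 3
  ρ[a/g](R) → 3
  ρ[w/u](ρ[a/g](R)) → 3
  π[a,w](ρ[w/u](ρ[a/g](R))) → 3
  (ρ[w/x](σ[x='q'](S)) − π[a,w](ρ[w/u](ρ[a/g](R)))) → 2

E1 result:
a | w
1 | r
1 | s
4 | p
6 | q
8 | q
E2 result:
a | w
6 | q
8 | q
Witness: (4, 'p') appears 1× in E1 but 0× in E2.

no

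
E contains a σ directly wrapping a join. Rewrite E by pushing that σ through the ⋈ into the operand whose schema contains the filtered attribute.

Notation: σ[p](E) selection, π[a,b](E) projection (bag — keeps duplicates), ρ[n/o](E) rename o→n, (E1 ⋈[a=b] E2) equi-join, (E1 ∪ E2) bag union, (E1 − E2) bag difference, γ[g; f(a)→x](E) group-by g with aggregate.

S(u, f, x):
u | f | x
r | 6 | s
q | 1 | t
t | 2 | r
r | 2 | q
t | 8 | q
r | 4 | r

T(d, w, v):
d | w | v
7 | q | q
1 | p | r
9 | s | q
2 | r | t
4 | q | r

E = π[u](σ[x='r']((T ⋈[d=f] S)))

σ filters on x, owned by the right side.
E' = π[u]((T ⋈[d=f] σ[x='r'](S)))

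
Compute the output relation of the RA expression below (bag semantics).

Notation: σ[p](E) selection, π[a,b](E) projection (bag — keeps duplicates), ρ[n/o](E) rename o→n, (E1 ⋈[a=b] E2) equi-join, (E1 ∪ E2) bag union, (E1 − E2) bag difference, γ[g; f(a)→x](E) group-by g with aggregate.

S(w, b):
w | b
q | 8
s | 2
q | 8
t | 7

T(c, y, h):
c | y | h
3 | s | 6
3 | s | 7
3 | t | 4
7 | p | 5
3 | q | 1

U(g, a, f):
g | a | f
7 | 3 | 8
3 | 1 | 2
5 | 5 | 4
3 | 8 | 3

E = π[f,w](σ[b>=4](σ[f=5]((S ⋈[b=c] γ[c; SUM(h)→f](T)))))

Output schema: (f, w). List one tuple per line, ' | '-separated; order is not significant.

Per-node cardinality:
  S → 4
  T → 5
  γ[c; SUM(h)→f](T) → 2
  (S ⋈[b=c] γ[c; SUM(h)→f](T)) → 1
  σ[f=5]((S ⋈[b=c] γ[c; SUM(h)→f](T))) → 1
  σ[b>=4](σ[f=5]((S ⋈[b=c] γ[c; SUM(h)→f](T)))) → 1
  π[f,w](σ[b>=4](σ[f=5]((S ⋈[b=c] γ[c; SUM(h)→f](T))))) → 1

== RESULT ==
f | w
5 | t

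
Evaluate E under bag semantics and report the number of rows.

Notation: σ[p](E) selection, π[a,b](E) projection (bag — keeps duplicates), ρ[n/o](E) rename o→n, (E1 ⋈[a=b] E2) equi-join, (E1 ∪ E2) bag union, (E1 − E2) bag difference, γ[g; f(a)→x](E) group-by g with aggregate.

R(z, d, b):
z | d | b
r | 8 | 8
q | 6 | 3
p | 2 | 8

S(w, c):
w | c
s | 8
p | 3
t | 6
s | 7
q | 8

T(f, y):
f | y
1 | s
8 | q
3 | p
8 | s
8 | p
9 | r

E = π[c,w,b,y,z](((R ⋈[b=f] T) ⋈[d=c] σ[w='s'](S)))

Per-node cardinality:
  R → 3
  T → 6
  (R ⋈[b=f] T) → 7
  S → 5
  σ[w='s'](S) → 2
  ((R ⋈[b=f] T) ⋈[d=c] σ[w='s'](S)) → 3
  π[c,w,b,y,z](((R ⋈[b=f] T) ⋈[d=c] σ[w='s'](S))) → 3

|E| = 3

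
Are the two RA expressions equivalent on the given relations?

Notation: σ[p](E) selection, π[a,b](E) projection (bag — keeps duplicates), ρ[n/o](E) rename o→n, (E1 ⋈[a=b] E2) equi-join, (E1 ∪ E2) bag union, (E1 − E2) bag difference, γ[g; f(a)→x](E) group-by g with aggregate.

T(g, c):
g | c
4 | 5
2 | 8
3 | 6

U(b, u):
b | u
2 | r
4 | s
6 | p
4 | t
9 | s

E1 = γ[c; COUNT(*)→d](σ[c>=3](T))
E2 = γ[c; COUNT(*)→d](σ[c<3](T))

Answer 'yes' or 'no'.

E1 per-node cardinality:
  T → 3
  σ[c>=3](T) → 3
  γ[c; COUNT(*)→d](σ[c>=3](T)) → 3
E2 per-node cardinality:
  T → 3
  σ[c<3](T) → 0
  γ[c; COUNT(*)→d](σ[c<3](T)) → 0

E1 result:
c | d
5 | 1
6 | 1
8 | 1
E2 result:
c | d
(0 rows)
Witness: (6, 1) appears 1× in E1 but 0× in E2.

no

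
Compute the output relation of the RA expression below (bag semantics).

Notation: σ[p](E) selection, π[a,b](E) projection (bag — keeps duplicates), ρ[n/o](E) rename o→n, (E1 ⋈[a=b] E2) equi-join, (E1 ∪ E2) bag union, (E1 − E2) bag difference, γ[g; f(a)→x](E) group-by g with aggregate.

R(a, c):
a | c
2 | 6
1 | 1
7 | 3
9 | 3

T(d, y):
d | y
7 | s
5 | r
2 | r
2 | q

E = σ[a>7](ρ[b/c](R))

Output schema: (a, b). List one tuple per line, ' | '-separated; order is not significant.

Row counts bottom-up:
  R → 4
  ρ[b/c](R) → 4
  σ[a>7](ρ[b/c](R)) → 1

== RESULT ==
a | b
9 | 3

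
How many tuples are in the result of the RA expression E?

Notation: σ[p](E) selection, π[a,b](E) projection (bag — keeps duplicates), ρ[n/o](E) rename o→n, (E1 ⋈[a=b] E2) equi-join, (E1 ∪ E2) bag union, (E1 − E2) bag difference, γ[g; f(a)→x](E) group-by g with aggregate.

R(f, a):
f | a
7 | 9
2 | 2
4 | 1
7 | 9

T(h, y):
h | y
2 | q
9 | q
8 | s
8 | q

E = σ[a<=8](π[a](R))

Stepwise |·|:
  R → 4
  π[a](R) → 4
  σ[a<=8](π[a](R)) → 2

|E| = 2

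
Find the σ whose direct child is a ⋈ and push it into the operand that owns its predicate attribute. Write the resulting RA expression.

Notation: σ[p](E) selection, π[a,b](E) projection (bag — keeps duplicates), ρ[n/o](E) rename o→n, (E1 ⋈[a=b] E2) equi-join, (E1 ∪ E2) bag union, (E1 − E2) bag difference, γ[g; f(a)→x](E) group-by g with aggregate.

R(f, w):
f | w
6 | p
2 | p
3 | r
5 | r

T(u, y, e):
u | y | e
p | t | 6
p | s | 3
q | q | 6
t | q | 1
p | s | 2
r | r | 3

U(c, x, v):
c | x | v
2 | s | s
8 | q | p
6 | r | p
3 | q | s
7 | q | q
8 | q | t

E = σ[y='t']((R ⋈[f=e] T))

σ filters on y, owned by the right side.
E' = (R ⋈[f=e] σ[y='t'](T))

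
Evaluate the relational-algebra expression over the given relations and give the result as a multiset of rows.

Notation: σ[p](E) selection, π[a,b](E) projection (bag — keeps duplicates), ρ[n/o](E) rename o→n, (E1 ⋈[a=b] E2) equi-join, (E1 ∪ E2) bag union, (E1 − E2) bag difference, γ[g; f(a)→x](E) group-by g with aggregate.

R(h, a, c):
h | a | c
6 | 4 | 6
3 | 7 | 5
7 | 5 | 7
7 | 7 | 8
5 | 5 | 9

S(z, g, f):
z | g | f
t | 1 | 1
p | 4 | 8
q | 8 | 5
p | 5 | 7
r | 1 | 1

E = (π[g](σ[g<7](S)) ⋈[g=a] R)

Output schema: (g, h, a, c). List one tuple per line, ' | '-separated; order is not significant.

Row counts bottom-up:
  S → 5
  σ[g<7](S) → 4
  π[g](σ[g<7](S)) → 4
  R → 5
  (π[g](σ[g<7](S)) ⋈[g=a] R) → 3

== RESULT ==
g | h | a | c
4 | 6 | 4 | 6
5 | 5 | 5 | 9
5 | 7 | 5 | 7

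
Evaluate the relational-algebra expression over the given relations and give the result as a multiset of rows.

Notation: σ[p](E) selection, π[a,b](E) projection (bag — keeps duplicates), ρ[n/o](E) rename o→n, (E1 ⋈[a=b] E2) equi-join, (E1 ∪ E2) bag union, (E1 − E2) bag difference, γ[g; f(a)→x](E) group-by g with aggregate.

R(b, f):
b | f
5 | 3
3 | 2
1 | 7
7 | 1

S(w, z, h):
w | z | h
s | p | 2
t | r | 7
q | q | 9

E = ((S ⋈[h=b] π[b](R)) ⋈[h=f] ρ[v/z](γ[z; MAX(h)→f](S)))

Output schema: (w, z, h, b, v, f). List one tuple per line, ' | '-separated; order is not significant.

Subexpression sizes:
  S → 3
  R → 4
  π[b](R) → 4
  (S ⋈[h=b] π[b](R)) → 1
  S → 3
  γ[z; MAX(h)→f](S) → 3
  ρ[v/z](γ[z; MAX(h)→f](S)) → 3
  ((S ⋈[h=b] π[b](R)) ⋈[h=f] ρ[v/z](γ[z; MAX(h)→f](S))) → 1

== RESULT ==
w | z | h | b | v | f
t | r | 7 | 7 | r | 7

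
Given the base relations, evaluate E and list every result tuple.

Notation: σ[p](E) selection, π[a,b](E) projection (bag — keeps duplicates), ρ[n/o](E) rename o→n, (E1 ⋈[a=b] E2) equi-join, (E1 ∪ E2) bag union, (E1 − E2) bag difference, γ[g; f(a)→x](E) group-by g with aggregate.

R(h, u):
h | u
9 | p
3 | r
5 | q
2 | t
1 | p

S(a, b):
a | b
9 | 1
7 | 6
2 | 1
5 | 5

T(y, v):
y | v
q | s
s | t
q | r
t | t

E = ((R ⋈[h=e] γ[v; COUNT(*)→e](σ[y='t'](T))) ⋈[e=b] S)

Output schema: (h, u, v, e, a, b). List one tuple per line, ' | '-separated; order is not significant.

Row counts bottom-up:
  R → 5
  T → 4
  σ[y='t'](T) → 1
  γ[v; COUNT(*)→e](σ[y='t'](T)) → 1
  (R ⋈[h=e] γ[v; COUNT(*)→e](σ[y='t'](T))) → 1
  S → 4
  ((R ⋈[h=e] γ[v; COUNT(*)→e](σ[y='t'](T))) ⋈[e=b] S) → 2

== RESULT ==
h | u | v | e | a | b
1 | p | t | 1 | 2 | 1
1 | p | t | 1 | 9 | 1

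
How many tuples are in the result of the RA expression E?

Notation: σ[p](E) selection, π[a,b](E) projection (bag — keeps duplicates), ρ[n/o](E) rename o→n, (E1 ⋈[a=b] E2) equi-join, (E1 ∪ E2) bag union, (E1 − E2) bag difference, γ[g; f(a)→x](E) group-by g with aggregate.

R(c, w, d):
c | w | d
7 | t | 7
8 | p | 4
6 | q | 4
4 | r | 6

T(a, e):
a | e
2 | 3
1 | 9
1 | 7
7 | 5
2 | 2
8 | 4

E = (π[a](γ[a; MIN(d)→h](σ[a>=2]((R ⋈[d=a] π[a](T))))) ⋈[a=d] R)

Per-node cardinality:
  R → 4
  T → 6
  π[a](T) → 6
  (R ⋈[d=a] π[a](T)) → 1
  σ[a>=2]((R ⋈[d=a] π[a](T))) → 1
  γ[a; MIN(d)→h](σ[a>=2]((R ⋈[d=a] π[a](T)))) → 1
  π[a](γ[a; MIN(d)→h](σ[a>=2]((R ⋈[d=a] π[a](T))))) → 1
  R → 4
  (π[a](γ[a; MIN(d)→h](σ[a>=2]((R ⋈[d=a] π[a](T))))) ⋈[a=d] R) → 1

|E| = 1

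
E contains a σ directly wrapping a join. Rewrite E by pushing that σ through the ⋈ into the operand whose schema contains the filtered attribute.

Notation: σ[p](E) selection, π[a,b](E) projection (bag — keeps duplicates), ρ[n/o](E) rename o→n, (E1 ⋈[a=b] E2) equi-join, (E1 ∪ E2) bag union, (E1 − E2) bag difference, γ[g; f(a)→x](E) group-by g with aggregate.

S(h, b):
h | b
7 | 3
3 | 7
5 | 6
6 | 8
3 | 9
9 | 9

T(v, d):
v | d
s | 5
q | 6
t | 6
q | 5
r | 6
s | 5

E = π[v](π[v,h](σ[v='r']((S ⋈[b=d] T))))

σ filters on v, owned by the right side.
E' = π[v](π[v,h]((S ⋈[b=d] σ[v='r'](T))))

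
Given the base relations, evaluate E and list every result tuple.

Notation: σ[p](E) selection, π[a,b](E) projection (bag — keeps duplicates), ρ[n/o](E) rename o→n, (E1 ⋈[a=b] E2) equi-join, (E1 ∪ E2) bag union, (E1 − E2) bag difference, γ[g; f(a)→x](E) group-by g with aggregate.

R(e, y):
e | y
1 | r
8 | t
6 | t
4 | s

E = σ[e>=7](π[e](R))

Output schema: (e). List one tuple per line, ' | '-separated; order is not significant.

Per-node cardinality:
  R → 4
  π[e](R) → 4
  σ[e>=7](π[e](R)) → 1

== RESULT ==
e
8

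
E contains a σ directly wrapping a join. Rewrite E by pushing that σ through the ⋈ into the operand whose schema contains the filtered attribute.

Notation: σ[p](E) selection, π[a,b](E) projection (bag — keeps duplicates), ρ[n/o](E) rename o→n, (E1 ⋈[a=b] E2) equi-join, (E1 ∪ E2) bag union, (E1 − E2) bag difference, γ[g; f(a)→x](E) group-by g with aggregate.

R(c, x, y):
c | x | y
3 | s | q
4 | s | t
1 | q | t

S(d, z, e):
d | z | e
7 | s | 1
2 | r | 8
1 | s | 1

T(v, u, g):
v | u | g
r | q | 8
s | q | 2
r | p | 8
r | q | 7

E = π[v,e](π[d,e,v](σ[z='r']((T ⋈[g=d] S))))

σ filters on z, owned by the right side.
E' = π[v,e](π[d,e,v]((T ⋈[g=d] σ[z='r'](S))))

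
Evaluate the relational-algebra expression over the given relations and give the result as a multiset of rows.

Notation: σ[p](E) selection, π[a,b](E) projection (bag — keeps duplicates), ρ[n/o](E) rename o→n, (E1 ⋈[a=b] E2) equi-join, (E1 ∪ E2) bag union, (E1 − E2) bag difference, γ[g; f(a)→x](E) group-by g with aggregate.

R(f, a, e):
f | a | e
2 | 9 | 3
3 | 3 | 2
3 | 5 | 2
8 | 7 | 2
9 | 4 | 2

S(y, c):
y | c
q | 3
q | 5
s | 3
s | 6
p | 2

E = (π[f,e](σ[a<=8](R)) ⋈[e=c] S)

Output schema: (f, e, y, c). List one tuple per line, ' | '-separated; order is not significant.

Stepwise |·|:
  R → 5
  σ[a<=8](R) → 4
  π[f,e](σ[a<=8](R)) → 4
  S → 5
  (π[f,e](σ[a<=8](R)) ⋈[e=c] S) → 4

== RESULT ==
f | e | y | c
3 | 2 | p | 2
3 | 2 | p | 2
8 | 2 | p | 2
9 | 2 | p | 2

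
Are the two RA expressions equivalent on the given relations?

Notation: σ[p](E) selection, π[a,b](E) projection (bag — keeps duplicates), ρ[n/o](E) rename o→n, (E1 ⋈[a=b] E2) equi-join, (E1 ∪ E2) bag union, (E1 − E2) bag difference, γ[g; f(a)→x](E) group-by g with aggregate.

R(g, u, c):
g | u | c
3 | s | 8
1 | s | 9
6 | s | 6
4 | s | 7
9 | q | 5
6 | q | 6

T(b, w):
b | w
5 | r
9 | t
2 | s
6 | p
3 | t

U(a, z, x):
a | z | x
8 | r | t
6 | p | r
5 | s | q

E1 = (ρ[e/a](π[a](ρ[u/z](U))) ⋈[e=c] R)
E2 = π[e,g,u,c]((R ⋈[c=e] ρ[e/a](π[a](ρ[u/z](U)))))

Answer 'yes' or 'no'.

E1 row counts bottom-up:
  U → 3
  ρ[u/z](U) → 3
  π[a](ρ[u/z](U)) → 3
  ρ[e/a](π[a](ρ[u/z](U))) → 3
  R → 6
  (ρ[e/a](π[a](ρ[u/z](U))) ⋈[e=c] R) → 4
E2 row counts bottom-up:
  R → 6
  U → 3
  ρ[u/z](U) → 3
  π[a](ρ[u/z](U)) → 3
  ρ[e/a](π[a](ρ[u/z](U))) → 3
  (R ⋈[c=e] ρ[e/a](π[a](ρ[u/z](U)))) → 4
  π[e,g,u,c]((R ⋈[c=e] ρ[e/a](π[a](ρ[u/z](U))))) → 4

E1 and E2 produce the same multiset:
e | g | u | c
5 | 9 | q | 5
6 | 6 | q | 6
6 | 6 | s | 6
8 | 3 | s | 8

yes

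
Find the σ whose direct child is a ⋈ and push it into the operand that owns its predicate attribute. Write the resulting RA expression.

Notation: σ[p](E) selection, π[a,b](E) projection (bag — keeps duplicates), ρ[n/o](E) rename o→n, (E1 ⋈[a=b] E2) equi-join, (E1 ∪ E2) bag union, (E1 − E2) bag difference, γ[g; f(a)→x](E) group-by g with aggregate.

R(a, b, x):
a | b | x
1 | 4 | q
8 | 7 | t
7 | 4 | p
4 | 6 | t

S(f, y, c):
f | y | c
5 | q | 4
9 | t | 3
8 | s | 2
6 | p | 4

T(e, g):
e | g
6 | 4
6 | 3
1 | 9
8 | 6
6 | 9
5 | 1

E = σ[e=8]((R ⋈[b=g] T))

σ filters on e, owned by the right side.
E' = (R ⋈[b=g] σ[e=8](T))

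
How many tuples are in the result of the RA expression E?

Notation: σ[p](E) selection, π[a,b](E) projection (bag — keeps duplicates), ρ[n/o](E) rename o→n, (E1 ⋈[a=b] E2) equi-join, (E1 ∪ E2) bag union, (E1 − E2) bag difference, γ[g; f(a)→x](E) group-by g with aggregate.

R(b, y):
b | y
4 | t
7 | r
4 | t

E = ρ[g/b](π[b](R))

Row counts bottom-up:
  R → 3
  π[b](R) → 3
  ρ[g/b](π[b](R)) → 3

|E| = 3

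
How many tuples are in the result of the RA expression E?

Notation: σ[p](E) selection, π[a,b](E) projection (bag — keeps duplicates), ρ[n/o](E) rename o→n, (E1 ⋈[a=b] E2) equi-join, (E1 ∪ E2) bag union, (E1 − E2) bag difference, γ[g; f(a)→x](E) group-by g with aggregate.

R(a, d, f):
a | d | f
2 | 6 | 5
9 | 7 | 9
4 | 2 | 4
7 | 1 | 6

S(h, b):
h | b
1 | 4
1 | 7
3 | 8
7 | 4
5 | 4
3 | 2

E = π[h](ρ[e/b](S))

Row counts bottom-up:
  S → 6
  ρ[e/b](S) → 6
  π[h](ρ[e/b](S)) → 6

|E| = 6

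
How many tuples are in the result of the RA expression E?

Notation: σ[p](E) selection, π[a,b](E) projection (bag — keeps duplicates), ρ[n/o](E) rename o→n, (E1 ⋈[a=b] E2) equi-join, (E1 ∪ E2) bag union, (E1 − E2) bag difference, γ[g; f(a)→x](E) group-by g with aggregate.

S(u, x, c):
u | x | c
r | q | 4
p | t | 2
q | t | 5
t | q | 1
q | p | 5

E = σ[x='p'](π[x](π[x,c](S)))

Subexpression sizes:
  S → 5
  π[x,c](S) → 5
  π[x](π[x,c](S)) → 5
  σ[x='p'](π[x](π[x,c](S))) → 1

|E| = 1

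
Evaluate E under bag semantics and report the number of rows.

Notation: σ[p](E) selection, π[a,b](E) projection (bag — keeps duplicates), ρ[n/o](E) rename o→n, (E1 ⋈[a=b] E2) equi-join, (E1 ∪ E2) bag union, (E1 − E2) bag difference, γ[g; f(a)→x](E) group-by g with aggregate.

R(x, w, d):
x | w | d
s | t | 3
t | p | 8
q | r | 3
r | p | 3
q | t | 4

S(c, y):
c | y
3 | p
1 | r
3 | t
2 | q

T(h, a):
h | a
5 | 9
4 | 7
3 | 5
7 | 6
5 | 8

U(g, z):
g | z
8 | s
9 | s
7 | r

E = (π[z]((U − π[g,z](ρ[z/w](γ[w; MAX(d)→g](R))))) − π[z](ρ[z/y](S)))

Per-node cardinality:
  U → 3
  R → 5
  γ[w; MAX(d)→g](R) → 3
  ρ[z/w](γ[w; MAX(d)→g](R)) → 3
  π[g,z](ρ[z/w](γ[w; MAX(d)→g](R))) → 3
  (U − π[g,z](ρ[z/w](γ[w; MAX(d)→g](R)))) → 3
  π[z]((U − π[g,z](ρ[z/w](γ[w; MAX(d)→g](R))))) → 3
  S → 4
  ρ[z/y](S) → 4
  π[z](ρ[z/y](S)) → 4
  (π[z]((U − π[g,z](ρ[z/w](γ[w; MAX(d)→g](R))))) − π[z](ρ[z/y](S))) → 2

|E| = 2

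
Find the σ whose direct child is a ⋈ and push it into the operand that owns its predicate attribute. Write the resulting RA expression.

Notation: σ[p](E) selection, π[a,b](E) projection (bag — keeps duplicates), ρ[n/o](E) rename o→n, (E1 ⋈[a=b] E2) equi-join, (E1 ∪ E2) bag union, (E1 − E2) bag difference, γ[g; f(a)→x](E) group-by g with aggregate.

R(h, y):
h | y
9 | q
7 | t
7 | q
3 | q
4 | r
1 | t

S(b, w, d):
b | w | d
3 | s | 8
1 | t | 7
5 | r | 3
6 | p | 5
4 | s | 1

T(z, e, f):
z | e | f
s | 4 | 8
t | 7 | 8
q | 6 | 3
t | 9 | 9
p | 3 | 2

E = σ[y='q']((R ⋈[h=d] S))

σ filters on y, owned by the left side.
E' = (σ[y='q'](R) ⋈[h=d] S)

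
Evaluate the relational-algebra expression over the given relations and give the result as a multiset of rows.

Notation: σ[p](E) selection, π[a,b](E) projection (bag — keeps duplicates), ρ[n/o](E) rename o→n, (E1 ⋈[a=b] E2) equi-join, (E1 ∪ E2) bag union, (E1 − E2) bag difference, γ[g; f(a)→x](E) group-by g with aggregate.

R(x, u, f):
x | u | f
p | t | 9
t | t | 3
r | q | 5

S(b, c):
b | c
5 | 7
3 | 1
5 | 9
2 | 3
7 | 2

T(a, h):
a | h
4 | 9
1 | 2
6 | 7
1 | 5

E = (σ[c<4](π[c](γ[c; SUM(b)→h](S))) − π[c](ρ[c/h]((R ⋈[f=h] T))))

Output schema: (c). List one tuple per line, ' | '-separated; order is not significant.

Per-node cardinality:
  S → 5
  γ[c; SUM(b)→h](S) → 5
  π[c](γ[c; SUM(b)→h](S)) → 5
  σ[c<4](π[c](γ[c; SUM(b)→h](S))) → 3
  R → 3
  T → 4
  (R ⋈[f=h] T) → 2
  ρ[c/h]((R ⋈[f=h] T)) → 2
  π[c](ρ[c/h]((R ⋈[f=h] T))) → 2
  (σ[c<4](π[c](γ[c; SUM(b)→h](S))) − π[c](ρ[c/h]((R ⋈[f=h] T)))) → 3

== RESULT ==
c
1
2
3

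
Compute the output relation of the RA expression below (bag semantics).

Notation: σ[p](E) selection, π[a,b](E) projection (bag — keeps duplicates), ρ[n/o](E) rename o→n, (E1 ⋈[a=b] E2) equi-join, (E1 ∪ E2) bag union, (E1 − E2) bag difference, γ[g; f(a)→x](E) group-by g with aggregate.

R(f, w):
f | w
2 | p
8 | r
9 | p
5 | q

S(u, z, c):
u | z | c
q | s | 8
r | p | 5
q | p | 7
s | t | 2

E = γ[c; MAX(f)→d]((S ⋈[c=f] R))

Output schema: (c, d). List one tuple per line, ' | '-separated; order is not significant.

Per-node cardinality:
  S → 4
  R → 4
  (S ⋈[c=f] R) → 3
  γ[c; MAX(f)→d]((S ⋈[c=f] R)) → 3

== RESULT ==
c | d
2 | 2
5 | 5
8 | 8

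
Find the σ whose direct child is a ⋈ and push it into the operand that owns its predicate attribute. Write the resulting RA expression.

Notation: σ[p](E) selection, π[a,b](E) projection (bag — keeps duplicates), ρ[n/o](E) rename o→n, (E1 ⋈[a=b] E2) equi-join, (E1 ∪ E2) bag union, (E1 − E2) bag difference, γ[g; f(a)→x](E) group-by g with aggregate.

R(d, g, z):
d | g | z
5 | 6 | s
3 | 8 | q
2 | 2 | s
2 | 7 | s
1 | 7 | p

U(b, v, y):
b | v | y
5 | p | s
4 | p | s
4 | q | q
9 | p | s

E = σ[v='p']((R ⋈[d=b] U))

σ filters on v, owned by the right side.
E' = (R ⋈[d=b] σ[v='p'](U))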